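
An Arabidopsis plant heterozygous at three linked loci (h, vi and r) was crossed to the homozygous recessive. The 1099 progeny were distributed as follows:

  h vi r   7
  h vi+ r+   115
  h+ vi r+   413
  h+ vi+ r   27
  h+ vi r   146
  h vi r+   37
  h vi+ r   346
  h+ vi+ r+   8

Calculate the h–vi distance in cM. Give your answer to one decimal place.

7.2 cM

The two most frequent reciprocal classes, h vi+ r and h+ vi r+, are the parental types, so the F1 was h vi+ r / h+ vi r+.
The two rarest classes, h vi r and h+ vi+ r+, are the double crossovers. Comparing them with the parentals, only the vi allele has switched, so vi is the middle locus and the order is h – vi – r.
Crossovers in the h–vi interval produce the single-crossover classes h+ vi+ r and h vi r+ (27 + 37 = 64) plus the double crossovers (15).
RF(h–vi) = (64 + 15) / 1099 = 79/1099 = 0.0719 → 7.2 cM.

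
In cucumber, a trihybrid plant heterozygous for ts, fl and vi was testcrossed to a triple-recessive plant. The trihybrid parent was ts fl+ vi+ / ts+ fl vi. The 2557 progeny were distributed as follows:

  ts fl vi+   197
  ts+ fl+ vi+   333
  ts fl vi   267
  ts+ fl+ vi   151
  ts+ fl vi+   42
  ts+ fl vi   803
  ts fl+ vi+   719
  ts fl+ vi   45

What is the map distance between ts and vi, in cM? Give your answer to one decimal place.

26.9 cM

The two rarest classes, ts fl+ vi and ts+ fl vi+, are the double crossovers. Comparing them with the parentals, only the vi allele has switched, so vi is the middle locus and the order is fl – vi – ts.
Crossovers in the vi–ts interval produce the single-crossover classes ts+ fl+ vi+ and ts fl vi (333 + 267 = 600) plus the double crossovers (87).
RF(vi–ts) = (600 + 87) / 2557 = 687/2557 = 0.2687 → 26.9 cM.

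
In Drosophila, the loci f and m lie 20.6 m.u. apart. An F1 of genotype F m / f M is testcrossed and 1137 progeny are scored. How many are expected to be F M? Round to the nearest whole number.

117

A map distance of 20.6 m.u. corresponds to a recombination frequency of 0.206.
The F1 is F m / f M, so F M is a recombinant gamete class with expected frequency r/2 = 0.206/2 = 0.1030.
Expected number = 0.1030 × 1137 = 117.11 ≈ 117.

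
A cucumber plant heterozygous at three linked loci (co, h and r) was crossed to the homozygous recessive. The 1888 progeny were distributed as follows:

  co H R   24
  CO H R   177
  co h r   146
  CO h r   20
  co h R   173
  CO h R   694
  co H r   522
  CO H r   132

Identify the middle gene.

The two most frequent reciprocal classes, CO h R and co H r, are the parental types, so the F1 was CO h R / co H r.
The two rarest classes, CO h r and co H R, are the double crossovers. Comparing them with the parentals, only the r allele has switched, so r is the middle locus and the order is co – r – h.

r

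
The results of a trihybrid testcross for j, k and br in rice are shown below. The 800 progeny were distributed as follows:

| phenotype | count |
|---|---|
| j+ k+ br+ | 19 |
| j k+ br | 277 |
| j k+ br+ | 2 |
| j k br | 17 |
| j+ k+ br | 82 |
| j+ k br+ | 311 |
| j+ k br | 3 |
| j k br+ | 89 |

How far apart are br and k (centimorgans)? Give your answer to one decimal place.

5.1 centimorgans

The two most frequent reciprocal classes, j k+ br and j+ k br+, are the parental types, so the F1 was j k+ br / j+ k br+.
The two rarest classes, j k+ br+ and j+ k br, are the double crossovers. Comparing them with the parentals, only the br allele has switched, so br is the middle locus and the order is j – br – k.
Crossovers in the br–k interval produce the single-crossover classes j k br and j+ k+ br+ (17 + 19 = 36) plus the double crossovers (5).
RF(br–k) = (36 + 5) / 800 = 41/800 = 0.0512 → 5.1 centimorgans.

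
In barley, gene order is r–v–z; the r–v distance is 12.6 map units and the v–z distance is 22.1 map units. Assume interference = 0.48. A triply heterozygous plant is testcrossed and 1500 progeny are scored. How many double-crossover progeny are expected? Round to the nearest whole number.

Map distances give recombination frequencies of 0.126 and 0.221 for the two intervals.
With interference 0.48 (so coincidence = 0.52), expected double-crossover frequency = 0.126 × 0.221 × 0.52 = 0.01448.
Expected number = 0.01448 × 1500 = 21.72 ≈ 22.

22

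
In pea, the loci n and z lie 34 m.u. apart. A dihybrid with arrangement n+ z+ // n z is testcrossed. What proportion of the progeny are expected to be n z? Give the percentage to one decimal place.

33.0%

A map distance of 34 m.u. corresponds to a recombination frequency of 0.340.
The F1 is n+ z+ / n z, so n z is a parental gamete class with expected frequency (1 − r)/2 = 0.660/2 = 0.3300.
That is 0.3300 = 33.0% of the progeny.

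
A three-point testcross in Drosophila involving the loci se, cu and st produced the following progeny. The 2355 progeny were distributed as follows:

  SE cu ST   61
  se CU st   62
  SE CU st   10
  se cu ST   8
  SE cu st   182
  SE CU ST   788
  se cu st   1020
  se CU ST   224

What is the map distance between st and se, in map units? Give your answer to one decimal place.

The two most frequent reciprocal classes, se cu st and SE CU ST, are the parental types, so the F1 was se cu st / SE CU ST.
The two rarest classes, se cu ST and SE CU st, are the double crossovers. Comparing them with the parentals, only the st allele has switched, so st is the middle locus and the order is cu – st – se.
Crossovers in the st–se interval produce the single-crossover classes SE cu st and se CU ST (182 + 224 = 406) plus the double crossovers (18).
RF(st–se) = (406 + 18) / 2355 = 424/2355 = 0.1800 → 18.0 map units.

18.0 map units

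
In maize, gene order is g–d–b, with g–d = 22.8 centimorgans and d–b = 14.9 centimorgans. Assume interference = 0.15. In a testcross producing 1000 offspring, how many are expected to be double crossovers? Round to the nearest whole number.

Map distances give recombination frequencies of 0.228 and 0.149 for the two intervals.
With interference 0.15 (so coincidence = 0.85), expected double-crossover frequency = 0.228 × 0.149 × 0.85 = 0.02888.
Expected number = 0.02888 × 1000 = 28.88 ≈ 29.

29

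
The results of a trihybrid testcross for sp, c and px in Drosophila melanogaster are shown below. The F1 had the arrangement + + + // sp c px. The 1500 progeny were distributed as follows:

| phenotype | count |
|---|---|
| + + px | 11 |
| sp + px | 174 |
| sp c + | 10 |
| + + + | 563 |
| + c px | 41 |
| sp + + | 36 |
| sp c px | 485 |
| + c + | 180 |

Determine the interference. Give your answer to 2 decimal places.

The two rarest classes, + + px and sp c +, are the double crossovers. Comparing them with the parentals, only the px allele has switched, so px is the middle locus and the order is c – px – sp.
c–px: (354 + 21)/1500 = 0.2500; px–sp: (77 + 21)/1500 = 0.0653.
Expected DCO frequency = 0.2500 × 0.0653 ≈ 0.01632; observed = 21/1500 ≈ 0.01400.
Coefficient of coincidence = 0.01400/0.01632 ≈ 0.86; interference = 1 − 0.86 = 0.14.

0.14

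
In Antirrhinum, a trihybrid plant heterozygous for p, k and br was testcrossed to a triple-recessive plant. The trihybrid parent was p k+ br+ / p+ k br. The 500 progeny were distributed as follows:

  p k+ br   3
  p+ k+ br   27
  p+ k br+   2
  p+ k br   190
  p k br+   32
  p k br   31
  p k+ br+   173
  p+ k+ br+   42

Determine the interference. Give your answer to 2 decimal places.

0.50

The two rarest classes, p k+ br and p+ k br+, are the double crossovers. Comparing them with the parentals, only the br allele has switched, so br is the middle locus and the order is p – br – k.
p–br: (73 + 5)/500 = 0.1560; br–k: (59 + 5)/500 = 0.1280.
Expected DCO frequency = 0.1560 × 0.1280 ≈ 0.01997; observed = 5/500 ≈ 0.01000.
Coefficient of coincidence = 0.01000/0.01997 ≈ 0.50; interference = 1 − 0.50 = 0.50.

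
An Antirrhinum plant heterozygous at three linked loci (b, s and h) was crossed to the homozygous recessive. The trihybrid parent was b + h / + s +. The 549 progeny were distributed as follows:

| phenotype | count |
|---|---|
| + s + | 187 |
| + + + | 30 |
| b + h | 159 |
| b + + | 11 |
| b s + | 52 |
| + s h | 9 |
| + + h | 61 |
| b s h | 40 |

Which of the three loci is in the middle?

The two rarest classes, b + + and + s h, are the double crossovers. Comparing them with the parentals, only the h allele has switched, so h is the middle locus and the order is b – h – s.

h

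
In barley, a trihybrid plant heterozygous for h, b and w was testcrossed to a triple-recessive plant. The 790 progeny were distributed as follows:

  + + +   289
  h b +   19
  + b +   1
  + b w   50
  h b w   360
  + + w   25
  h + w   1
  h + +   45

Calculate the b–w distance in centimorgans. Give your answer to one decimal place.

5.8 centimorgans

The two most frequent reciprocal classes, h b w and + + +, are the parental types, so the F1 was h b w / + + +.
The two rarest classes, h + w and + b +, are the double crossovers. Comparing them with the parentals, only the b allele has switched, so b is the middle locus and the order is h – b – w.
Crossovers in the b–w interval produce the single-crossover classes h b + and + + w (19 + 25 = 44) plus the double crossovers (2).
RF(b–w) = (44 + 2) / 790 = 46/790 = 0.0582 → 5.8 centimorgans.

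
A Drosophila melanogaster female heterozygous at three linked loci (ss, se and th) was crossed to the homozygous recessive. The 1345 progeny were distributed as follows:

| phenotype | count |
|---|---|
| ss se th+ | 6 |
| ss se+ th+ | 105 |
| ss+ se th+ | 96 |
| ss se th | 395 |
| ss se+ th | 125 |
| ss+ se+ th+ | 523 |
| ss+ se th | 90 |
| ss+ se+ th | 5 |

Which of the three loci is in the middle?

The two most frequent reciprocal classes, ss se th and ss+ se+ th+, are the parental types, so the F1 was ss se th / ss+ se+ th+.
The two rarest classes, ss se th+ and ss+ se+ th, are the double crossovers. Comparing them with the parentals, only the th allele has switched, so th is the middle locus and the order is se – th – ss.

th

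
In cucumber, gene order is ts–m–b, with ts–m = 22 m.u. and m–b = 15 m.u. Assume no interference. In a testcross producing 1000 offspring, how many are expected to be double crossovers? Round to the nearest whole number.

Map distances give recombination frequencies of 0.220 and 0.150 for the two intervals.
With no interference, expected double-crossover frequency = 0.220 × 0.150 = 0.03300.
Expected number = 0.03300 × 1000 = 33.00 ≈ 33.

33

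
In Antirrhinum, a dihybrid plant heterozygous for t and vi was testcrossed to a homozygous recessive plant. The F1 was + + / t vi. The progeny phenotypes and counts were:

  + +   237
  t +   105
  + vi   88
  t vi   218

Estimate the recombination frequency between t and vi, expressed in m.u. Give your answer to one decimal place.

29.8 m.u.

The recombinant classes are + vi and t +: 88 + 105 = 193.
Recombination frequency = 193/648 = 0.2978 ≈ 29.8%, i.e. 29.8 m.u.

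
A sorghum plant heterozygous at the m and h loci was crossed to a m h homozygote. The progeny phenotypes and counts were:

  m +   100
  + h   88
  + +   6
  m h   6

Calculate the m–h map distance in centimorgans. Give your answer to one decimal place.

The two most frequent classes, + h (88) and m + (100), are the parental types, so the F1 was + h / m +.
The recombinant classes are + + and m h: 6 + 6 = 12.
Recombination frequency = 12/200 = 0.0600 ≈ 6.0%, i.e. 6.0 centimorgans.

6.0 centimorgans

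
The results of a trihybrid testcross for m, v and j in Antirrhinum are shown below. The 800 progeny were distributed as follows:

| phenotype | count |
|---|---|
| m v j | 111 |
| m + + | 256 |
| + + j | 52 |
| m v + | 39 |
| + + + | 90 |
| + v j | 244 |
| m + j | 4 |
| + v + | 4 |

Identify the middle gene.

The two most frequent reciprocal classes, + v j and m + +, are the parental types, so the F1 was + v j / m + +.
The two rarest classes, + v + and m + j, are the double crossovers. Comparing them with the parentals, only the j allele has switched, so j is the middle locus and the order is m – j – v.

j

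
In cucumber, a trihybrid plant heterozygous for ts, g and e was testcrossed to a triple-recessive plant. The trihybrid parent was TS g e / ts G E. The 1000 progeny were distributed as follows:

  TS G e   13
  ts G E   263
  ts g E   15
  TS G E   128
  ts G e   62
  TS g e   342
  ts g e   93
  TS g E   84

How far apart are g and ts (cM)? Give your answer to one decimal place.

24.9 cM

The two rarest classes, TS G e and ts g E, are the double crossovers. Comparing them with the parentals, only the g allele has switched, so g is the middle locus and the order is e – g – ts.
Crossovers in the g–ts interval produce the single-crossover classes ts g e and TS G E (93 + 128 = 221) plus the double crossovers (28).
RF(g–ts) = (221 + 28) / 1000 = 249/1000 = 0.2490 → 24.9 cM.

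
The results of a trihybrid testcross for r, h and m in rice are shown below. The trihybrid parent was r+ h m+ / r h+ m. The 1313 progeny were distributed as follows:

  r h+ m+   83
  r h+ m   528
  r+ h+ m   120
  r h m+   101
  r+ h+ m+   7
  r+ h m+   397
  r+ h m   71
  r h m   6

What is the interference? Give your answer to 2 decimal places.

0.56

The two rarest classes, r+ h+ m+ and r h m, are the double crossovers. Comparing them with the parentals, only the h allele has switched, so h is the middle locus and the order is r – h – m.
r–h: (221 + 13)/1313 = 0.1782; h–m: (154 + 13)/1313 = 0.1272.
Expected DCO frequency = 0.1782 × 0.1272 ≈ 0.02267; observed = 13/1313 ≈ 0.00990.
Coefficient of coincidence = 0.00990/0.02267 ≈ 0.44; interference = 1 − 0.44 = 0.56.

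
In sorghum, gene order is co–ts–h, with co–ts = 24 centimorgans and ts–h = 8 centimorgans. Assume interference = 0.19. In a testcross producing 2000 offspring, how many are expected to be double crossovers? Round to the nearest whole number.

Map distances give recombination frequencies of 0.240 and 0.080 for the two intervals.
With interference 0.19 (so coincidence = 0.81), expected double-crossover frequency = 0.240 × 0.080 × 0.81 = 0.01555.
Expected number = 0.01555 × 2000 = 31.10 ≈ 31.

31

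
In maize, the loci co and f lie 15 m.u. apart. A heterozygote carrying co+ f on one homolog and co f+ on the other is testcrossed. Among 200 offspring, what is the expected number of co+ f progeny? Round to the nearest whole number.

85

A map distance of 15 m.u. corresponds to a recombination frequency of 0.150.
The F1 is co+ f / co f+, so co+ f is a parental gamete class with expected frequency (1 − r)/2 = 0.850/2 = 0.4250.
Expected number = 0.4250 × 200 = 85.00 ≈ 85.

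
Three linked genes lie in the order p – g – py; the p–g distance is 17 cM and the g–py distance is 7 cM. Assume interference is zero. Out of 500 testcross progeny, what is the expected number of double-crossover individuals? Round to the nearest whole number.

6

Map distances give recombination frequencies of 0.170 and 0.070 for the two intervals.
With no interference, expected double-crossover frequency = 0.170 × 0.070 = 0.01190.
Expected number = 0.01190 × 500 = 5.95 ≈ 6.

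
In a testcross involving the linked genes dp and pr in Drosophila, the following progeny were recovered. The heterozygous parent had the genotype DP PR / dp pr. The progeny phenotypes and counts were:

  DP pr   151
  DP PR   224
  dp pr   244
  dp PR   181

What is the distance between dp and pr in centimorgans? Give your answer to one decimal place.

The recombinant classes are DP pr and dp PR: 151 + 181 = 332.
Recombination frequency = 332/800 = 0.4150 ≈ 41.5%, i.e. 41.5 centimorgans.

41.5 centimorgans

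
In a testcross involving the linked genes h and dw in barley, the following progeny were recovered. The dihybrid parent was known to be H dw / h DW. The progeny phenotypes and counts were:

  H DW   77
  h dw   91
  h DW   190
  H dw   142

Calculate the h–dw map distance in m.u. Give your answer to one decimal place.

The recombinant classes are H DW and h dw: 77 + 91 = 168.
Recombination frequency = 168/500 = 0.3360 ≈ 33.6%, i.e. 33.6 m.u.

33.6 m.u.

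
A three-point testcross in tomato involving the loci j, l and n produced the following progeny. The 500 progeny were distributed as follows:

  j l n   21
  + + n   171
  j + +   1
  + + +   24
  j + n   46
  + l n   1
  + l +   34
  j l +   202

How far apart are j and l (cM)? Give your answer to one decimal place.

The two most frequent reciprocal classes, j l + and + + n, are the parental types, so the F1 was j l + / + + n.
The two rarest classes, j + + and + l n, are the double crossovers. Comparing them with the parentals, only the l allele has switched, so l is the middle locus and the order is j – l – n.
Crossovers in the j–l interval produce the single-crossover classes + l + and j + n (34 + 46 = 80) plus the double crossovers (2).
RF(j–l) = (80 + 2) / 500 = 82/500 = 0.1640 → 16.4 cM.

16.4 cM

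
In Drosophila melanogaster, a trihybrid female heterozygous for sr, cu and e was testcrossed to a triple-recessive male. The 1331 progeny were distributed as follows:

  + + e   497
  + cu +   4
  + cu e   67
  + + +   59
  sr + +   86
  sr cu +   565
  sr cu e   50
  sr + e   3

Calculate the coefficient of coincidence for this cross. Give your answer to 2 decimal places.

0.50

The two most frequent reciprocal classes, sr cu + and + + e, are the parental types, so the F1 was sr cu + / + + e.
The two rarest classes, + cu + and sr + e, are the double crossovers. Comparing them with the parentals, only the sr allele has switched, so sr is the middle locus and the order is e – sr – cu.
e–sr: (109 + 7)/1331 = 0.0872; sr–cu: (153 + 7)/1331 = 0.1202.
Expected DCO frequency = 0.0872 × 0.1202 ≈ 0.01048; observed = 7/1331 ≈ 0.00526.
Coefficient of coincidence = 0.00526/0.01048 ≈ 0.50.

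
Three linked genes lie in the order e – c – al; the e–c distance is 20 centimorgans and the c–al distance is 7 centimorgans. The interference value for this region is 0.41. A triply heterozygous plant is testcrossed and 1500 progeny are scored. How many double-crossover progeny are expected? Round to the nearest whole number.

12

Map distances give recombination frequencies of 0.200 and 0.070 for the two intervals.
With interference 0.41 (so coincidence = 0.59), expected double-crossover frequency = 0.200 × 0.070 × 0.59 = 0.00826.
Expected number = 0.00826 × 1500 = 12.39 ≈ 12.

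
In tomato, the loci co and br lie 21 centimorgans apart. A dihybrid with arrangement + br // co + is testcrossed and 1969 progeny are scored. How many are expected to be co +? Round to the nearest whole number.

778

A map distance of 21 centimorgans corresponds to a recombination frequency of 0.210.
The F1 is + br / co +, so co + is a parental gamete class with expected frequency (1 − r)/2 = 0.790/2 = 0.3950.
Expected number = 0.3950 × 1969 = 777.75 ≈ 778.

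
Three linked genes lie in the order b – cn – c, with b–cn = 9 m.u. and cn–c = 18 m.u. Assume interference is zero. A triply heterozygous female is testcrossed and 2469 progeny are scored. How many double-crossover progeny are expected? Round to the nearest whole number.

40

Map distances give recombination frequencies of 0.090 and 0.180 for the two intervals.
With no interference, expected double-crossover frequency = 0.090 × 0.180 = 0.01620.
Expected number = 0.01620 × 2469 = 40.00 ≈ 40.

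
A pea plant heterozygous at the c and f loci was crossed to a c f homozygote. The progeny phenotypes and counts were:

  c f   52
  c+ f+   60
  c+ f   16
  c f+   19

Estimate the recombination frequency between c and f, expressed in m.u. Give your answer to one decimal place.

23.8 m.u.

The two most frequent classes, c+ f+ (60) and c f (52), are the parental types, so the F1 was c+ f+ / c f.
The recombinant classes are c+ f and c f+: 16 + 19 = 35.
Recombination frequency = 35/147 = 0.2381 ≈ 23.8%, i.e. 23.8 m.u.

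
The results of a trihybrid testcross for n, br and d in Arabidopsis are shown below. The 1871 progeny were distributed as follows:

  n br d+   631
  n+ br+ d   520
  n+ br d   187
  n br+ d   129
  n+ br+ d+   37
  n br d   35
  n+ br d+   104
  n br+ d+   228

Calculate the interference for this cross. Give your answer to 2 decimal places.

The two most frequent reciprocal classes, n+ br+ d and n br d+, are the parental types, so the F1 was n+ br+ d / n br d+.
The two rarest classes, n+ br+ d+ and n br d, are the double crossovers. Comparing them with the parentals, only the d allele has switched, so d is the middle locus and the order is n – d – br.
n–d: (233 + 72)/1871 = 0.1630; d–br: (415 + 72)/1871 = 0.2603.
Expected DCO frequency = 0.1630 × 0.2603 ≈ 0.04243; observed = 72/1871 ≈ 0.03848.
Coefficient of coincidence = 0.03848/0.04243 ≈ 0.91; interference = 1 − 0.91 = 0.09.

0.09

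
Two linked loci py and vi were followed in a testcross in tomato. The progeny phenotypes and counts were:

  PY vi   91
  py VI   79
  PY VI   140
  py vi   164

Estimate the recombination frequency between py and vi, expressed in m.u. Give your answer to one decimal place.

35.9 m.u.

The two most frequent classes, PY VI (140) and py vi (164), are the parental types, so the F1 was PY VI / py vi.
The recombinant classes are PY vi and py VI: 91 + 79 = 170.
Recombination frequency = 170/474 = 0.3586 ≈ 35.9%, i.e. 35.9 m.u.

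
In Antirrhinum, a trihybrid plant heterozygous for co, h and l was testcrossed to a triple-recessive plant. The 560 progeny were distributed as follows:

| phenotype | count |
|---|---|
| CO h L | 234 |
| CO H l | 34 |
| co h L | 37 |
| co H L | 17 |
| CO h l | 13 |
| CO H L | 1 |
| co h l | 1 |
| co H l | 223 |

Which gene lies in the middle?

The two most frequent reciprocal classes, co H l and CO h L, are the parental types, so the F1 was co H l / CO h L.
The two rarest classes, co h l and CO H L, are the double crossovers. Comparing them with the parentals, only the h allele has switched, so h is the middle locus and the order is co – h – l.

h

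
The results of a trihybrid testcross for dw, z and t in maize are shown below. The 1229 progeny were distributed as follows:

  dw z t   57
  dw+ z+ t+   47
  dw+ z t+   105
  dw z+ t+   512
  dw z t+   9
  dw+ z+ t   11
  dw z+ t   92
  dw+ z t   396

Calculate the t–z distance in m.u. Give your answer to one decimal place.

17.7 m.u.

The two most frequent reciprocal classes, dw z+ t+ and dw+ z t, are the parental types, so the F1 was dw z+ t+ / dw+ z t.
The two rarest classes, dw z t+ and dw+ z+ t, are the double crossovers. Comparing them with the parentals, only the z allele has switched, so z is the middle locus and the order is dw – z – t.
Crossovers in the z–t interval produce the single-crossover classes dw z+ t and dw+ z t+ (92 + 105 = 197) plus the double crossovers (20).
RF(z–t) = (197 + 20) / 1229 = 217/1229 = 0.1766 → 17.7 m.u.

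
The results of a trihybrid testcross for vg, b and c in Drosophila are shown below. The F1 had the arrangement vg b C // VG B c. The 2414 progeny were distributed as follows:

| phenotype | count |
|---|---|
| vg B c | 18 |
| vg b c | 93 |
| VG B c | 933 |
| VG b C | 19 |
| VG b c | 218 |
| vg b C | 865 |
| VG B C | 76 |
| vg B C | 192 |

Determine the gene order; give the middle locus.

The two rarest classes, VG b C and vg B c, are the double crossovers. Comparing them with the parentals, only the vg allele has switched, so vg is the middle locus and the order is c – vg – b.

vg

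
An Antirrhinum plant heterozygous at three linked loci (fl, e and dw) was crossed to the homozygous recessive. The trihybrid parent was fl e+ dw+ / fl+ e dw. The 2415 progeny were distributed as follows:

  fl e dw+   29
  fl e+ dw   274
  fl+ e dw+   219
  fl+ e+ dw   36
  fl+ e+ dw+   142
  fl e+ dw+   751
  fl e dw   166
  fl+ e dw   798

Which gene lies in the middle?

e

The two rarest classes, fl e dw+ and fl+ e+ dw, are the double crossovers. Comparing them with the parentals, only the e allele has switched, so e is the middle locus and the order is dw – e – fl.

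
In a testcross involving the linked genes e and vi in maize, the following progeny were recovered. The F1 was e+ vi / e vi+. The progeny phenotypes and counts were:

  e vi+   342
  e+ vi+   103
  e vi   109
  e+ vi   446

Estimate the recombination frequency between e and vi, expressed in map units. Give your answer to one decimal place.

The recombinant classes are e+ vi+ and e vi: 103 + 109 = 212.
Recombination frequency = 212/1000 = 0.2120 ≈ 21.2%, i.e. 21.2 map units.

21.2 map units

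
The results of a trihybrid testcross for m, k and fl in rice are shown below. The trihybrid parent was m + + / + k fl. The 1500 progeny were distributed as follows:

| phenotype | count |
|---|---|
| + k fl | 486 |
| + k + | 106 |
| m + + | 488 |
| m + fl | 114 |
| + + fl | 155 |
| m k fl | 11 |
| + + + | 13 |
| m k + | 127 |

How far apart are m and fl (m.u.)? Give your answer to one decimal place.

16.3 m.u.

The two rarest classes, + + + and m k fl, are the double crossovers. Comparing them with the parentals, only the m allele has switched, so m is the middle locus and the order is k – m – fl.
Crossovers in the m–fl interval produce the single-crossover classes m + fl and + k + (114 + 106 = 220) plus the double crossovers (24).
RF(m–fl) = (220 + 24) / 1500 = 244/1500 = 0.1627 → 16.3 m.u.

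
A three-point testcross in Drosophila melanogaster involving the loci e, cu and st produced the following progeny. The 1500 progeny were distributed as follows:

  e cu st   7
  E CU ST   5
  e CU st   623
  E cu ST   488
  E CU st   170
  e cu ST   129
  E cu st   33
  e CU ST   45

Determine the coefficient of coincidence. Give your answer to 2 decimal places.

The two most frequent reciprocal classes, e CU st and E cu ST, are the parental types, so the F1 was e CU st / E cu ST.
The two rarest classes, e cu st and E CU ST, are the double crossovers. Comparing them with the parentals, only the cu allele has switched, so cu is the middle locus and the order is st – cu – e.
st–cu: (78 + 12)/1500 = 0.0600; cu–e: (299 + 12)/1500 = 0.2073.
Expected DCO frequency = 0.0600 × 0.2073 ≈ 0.01244; observed = 12/1500 ≈ 0.00800.
Coefficient of coincidence = 0.00800/0.01244 ≈ 0.64.

0.64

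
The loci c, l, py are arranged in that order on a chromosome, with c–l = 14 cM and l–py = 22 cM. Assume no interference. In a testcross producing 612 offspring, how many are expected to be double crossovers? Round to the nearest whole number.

19

Map distances give recombination frequencies of 0.140 and 0.220 for the two intervals.
With no interference, expected double-crossover frequency = 0.140 × 0.220 = 0.03080.
Expected number = 0.03080 × 612 = 18.85 ≈ 19.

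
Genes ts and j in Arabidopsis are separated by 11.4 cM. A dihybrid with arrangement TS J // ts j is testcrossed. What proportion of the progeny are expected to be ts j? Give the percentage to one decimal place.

44.3%

A map distance of 11.4 cM corresponds to a recombination frequency of 0.114.
The F1 is TS J / ts j, so ts j is a parental gamete class with expected frequency (1 − r)/2 = 0.886/2 = 0.4430.
That is 0.4430 = 44.3% of the progeny.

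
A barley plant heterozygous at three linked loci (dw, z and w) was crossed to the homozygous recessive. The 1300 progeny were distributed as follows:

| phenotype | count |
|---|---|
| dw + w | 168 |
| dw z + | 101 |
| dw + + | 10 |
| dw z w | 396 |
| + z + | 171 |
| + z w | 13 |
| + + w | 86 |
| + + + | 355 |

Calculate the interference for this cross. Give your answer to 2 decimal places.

0.61

The two most frequent reciprocal classes, dw z w and + + +, are the parental types, so the F1 was dw z w / + + +.
The two rarest classes, + z w and dw + +, are the double crossovers. Comparing them with the parentals, only the dw allele has switched, so dw is the middle locus and the order is z – dw – w.
z–dw: (339 + 23)/1300 = 0.2785; dw–w: (187 + 23)/1300 = 0.1615.
Expected DCO frequency = 0.2785 × 0.1615 ≈ 0.04498; observed = 23/1300 ≈ 0.01769.
Coefficient of coincidence = 0.01769/0.04498 ≈ 0.39; interference = 1 − 0.39 = 0.61.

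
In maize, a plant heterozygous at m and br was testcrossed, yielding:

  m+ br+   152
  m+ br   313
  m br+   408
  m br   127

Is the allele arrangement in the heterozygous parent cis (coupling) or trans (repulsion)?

The two most frequent classes are m+ br (313) and m br+ (408); these are the parental (non-recombinant) types.
So the F1 carried m+ br on one chromosome and m br+ on the other — the recessive alleles are on opposite chromosomes (trans / repulsion).

trans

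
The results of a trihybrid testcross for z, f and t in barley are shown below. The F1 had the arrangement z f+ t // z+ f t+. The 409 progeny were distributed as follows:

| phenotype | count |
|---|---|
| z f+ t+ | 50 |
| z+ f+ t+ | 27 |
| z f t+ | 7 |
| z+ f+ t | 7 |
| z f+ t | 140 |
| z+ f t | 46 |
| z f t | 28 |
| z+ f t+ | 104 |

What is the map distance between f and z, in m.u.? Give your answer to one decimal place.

16.9 m.u.

The two rarest classes, z+ f+ t and z f t+, are the double crossovers. Comparing them with the parentals, only the z allele has switched, so z is the middle locus and the order is f – z – t.
Crossovers in the f–z interval produce the single-crossover classes z f t and z+ f+ t+ (28 + 27 = 55) plus the double crossovers (14).
RF(f–z) = (55 + 14) / 409 = 69/409 = 0.1687 → 16.9 m.u.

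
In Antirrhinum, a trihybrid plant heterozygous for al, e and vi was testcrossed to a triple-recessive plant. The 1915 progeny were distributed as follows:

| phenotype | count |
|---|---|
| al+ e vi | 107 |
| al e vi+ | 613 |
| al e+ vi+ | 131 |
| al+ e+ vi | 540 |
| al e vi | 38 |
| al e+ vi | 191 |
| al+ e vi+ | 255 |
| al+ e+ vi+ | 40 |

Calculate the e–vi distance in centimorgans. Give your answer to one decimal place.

The two most frequent reciprocal classes, al e vi+ and al+ e+ vi, are the parental types, so the F1 was al e vi+ / al+ e+ vi.
The two rarest classes, al e vi and al+ e+ vi+, are the double crossovers. Comparing them with the parentals, only the vi allele has switched, so vi is the middle locus and the order is e – vi – al.
Crossovers in the e–vi interval produce the single-crossover classes al e+ vi+ and al+ e vi (131 + 107 = 238) plus the double crossovers (78).
RF(e–vi) = (238 + 78) / 1915 = 316/1915 = 0.1650 → 16.5 centimorgans.

16.5 centimorgans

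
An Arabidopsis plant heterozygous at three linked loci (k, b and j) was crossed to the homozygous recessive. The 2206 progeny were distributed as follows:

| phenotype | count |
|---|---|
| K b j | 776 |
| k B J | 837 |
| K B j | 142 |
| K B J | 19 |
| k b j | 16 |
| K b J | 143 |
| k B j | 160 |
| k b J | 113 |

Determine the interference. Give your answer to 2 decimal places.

The two most frequent reciprocal classes, K b j and k B J, are the parental types, so the F1 was K b j / k B J.
The two rarest classes, k b j and K B J, are the double crossovers. Comparing them with the parentals, only the k allele has switched, so k is the middle locus and the order is j – k – b.
j–k: (303 + 35)/2206 = 0.1532; k–b: (255 + 35)/2206 = 0.1315.
Expected DCO frequency = 0.1532 × 0.1315 ≈ 0.02015; observed = 35/2206 ≈ 0.01587.
Coefficient of coincidence = 0.01587/0.02015 ≈ 0.79; interference = 1 − 0.79 = 0.21.

0.21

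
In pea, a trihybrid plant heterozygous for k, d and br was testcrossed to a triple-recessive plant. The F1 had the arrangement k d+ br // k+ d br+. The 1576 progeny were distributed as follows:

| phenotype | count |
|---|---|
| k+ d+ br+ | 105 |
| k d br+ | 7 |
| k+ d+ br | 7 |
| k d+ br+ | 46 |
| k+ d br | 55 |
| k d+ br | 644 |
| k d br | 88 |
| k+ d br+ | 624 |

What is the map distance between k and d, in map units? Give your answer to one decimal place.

The two rarest classes, k+ d+ br and k d br+, are the double crossovers. Comparing them with the parentals, only the k allele has switched, so k is the middle locus and the order is d – k – br.
Crossovers in the d–k interval produce the single-crossover classes k d br and k+ d+ br+ (88 + 105 = 193) plus the double crossovers (14).
RF(d–k) = (193 + 14) / 1576 = 207/1576 = 0.1313 → 13.1 map units.

13.1 map units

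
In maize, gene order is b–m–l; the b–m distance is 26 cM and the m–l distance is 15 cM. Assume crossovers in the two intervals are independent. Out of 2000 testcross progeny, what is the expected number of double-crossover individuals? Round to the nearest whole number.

Map distances give recombination frequencies of 0.260 and 0.150 for the two intervals.
With no interference, expected double-crossover frequency = 0.260 × 0.150 = 0.03900.
Expected number = 0.03900 × 2000 = 78.00 ≈ 78.

78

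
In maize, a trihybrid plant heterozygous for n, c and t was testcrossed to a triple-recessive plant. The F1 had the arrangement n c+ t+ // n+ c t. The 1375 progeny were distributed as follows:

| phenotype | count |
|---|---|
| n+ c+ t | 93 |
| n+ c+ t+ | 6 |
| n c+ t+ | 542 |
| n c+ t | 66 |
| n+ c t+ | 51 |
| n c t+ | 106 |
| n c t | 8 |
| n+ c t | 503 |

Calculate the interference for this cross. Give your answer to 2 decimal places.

The two rarest classes, n+ c+ t+ and n c t, are the double crossovers. Comparing them with the parentals, only the n allele has switched, so n is the middle locus and the order is t – n – c.
t–n: (117 + 14)/1375 = 0.0953; n–c: (199 + 14)/1375 = 0.1549.
Expected DCO frequency = 0.0953 × 0.1549 ≈ 0.01476; observed = 14/1375 ≈ 0.01018.
Coefficient of coincidence = 0.01018/0.01476 ≈ 0.69; interference = 1 − 0.69 = 0.31.

0.31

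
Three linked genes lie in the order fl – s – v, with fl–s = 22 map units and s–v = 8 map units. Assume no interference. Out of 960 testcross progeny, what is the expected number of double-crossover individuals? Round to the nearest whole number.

Map distances give recombination frequencies of 0.220 and 0.080 for the two intervals.
With no interference, expected double-crossover frequency = 0.220 × 0.080 = 0.01760.
Expected number = 0.01760 × 960 = 16.90 ≈ 17.

17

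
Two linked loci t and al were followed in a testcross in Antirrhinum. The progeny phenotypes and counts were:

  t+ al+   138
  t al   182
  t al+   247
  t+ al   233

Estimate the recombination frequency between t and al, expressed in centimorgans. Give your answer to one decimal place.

The two most frequent classes, t+ al (233) and t al+ (247), are the parental types, so the F1 was t+ al / t al+.
The recombinant classes are t+ al+ and t al: 138 + 182 = 320.
Recombination frequency = 320/800 = 0.4000 ≈ 40.0%, i.e. 40.0 centimorgans.

40.0 centimorgans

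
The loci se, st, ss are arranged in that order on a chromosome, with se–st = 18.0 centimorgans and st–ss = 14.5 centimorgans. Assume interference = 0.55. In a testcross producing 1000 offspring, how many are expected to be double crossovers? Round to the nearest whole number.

12

Map distances give recombination frequencies of 0.180 and 0.145 for the two intervals.
With interference 0.55 (so coincidence = 0.45), expected double-crossover frequency = 0.180 × 0.145 × 0.45 = 0.01174.
Expected number = 0.01174 × 1000 = 11.74 ≈ 12.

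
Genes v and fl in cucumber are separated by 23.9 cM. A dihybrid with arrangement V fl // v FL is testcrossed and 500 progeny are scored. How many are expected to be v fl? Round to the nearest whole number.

60

A map distance of 23.9 cM corresponds to a recombination frequency of 0.239.
The F1 is V fl / v FL, so v fl is a recombinant gamete class with expected frequency r/2 = 0.239/2 = 0.1195.
Expected number = 0.1195 × 500 = 59.75 ≈ 60.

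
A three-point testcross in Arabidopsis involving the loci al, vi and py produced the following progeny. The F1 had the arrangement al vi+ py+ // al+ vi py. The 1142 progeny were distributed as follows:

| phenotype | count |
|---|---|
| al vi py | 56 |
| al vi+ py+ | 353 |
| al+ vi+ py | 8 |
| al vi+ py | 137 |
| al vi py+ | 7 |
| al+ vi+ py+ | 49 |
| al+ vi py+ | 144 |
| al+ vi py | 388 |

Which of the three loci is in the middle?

vi

The two rarest classes, al vi py+ and al+ vi+ py, are the double crossovers. Comparing them with the parentals, only the vi allele has switched, so vi is the middle locus and the order is al – vi – py.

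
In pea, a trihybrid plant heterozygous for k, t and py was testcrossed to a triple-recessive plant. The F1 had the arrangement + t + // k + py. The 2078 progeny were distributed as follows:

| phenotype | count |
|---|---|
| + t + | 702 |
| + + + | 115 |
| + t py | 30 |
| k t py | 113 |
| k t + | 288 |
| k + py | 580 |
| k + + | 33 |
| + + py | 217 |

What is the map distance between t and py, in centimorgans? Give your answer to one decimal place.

14.0 centimorgans

The two rarest classes, + t py and k + +, are the double crossovers. Comparing them with the parentals, only the py allele has switched, so py is the middle locus and the order is t – py – k.
Crossovers in the t–py interval produce the single-crossover classes + + + and k t py (115 + 113 = 228) plus the double crossovers (63).
RF(t–py) = (228 + 63) / 2078 = 291/2078 = 0.1400 → 14.0 centimorgans.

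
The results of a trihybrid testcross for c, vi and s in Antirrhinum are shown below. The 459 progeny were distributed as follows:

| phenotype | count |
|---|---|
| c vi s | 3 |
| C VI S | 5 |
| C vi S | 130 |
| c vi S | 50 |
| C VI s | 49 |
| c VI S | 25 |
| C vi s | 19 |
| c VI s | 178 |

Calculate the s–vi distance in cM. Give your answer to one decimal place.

11.3 cM

The two most frequent reciprocal classes, c VI s and C vi S, are the parental types, so the F1 was c VI s / C vi S.
The two rarest classes, c vi s and C VI S, are the double crossovers. Comparing them with the parentals, only the vi allele has switched, so vi is the middle locus and the order is s – vi – c.
Crossovers in the s–vi interval produce the single-crossover classes c VI S and C vi s (25 + 19 = 44) plus the double crossovers (8).
RF(s–vi) = (44 + 8) / 459 = 52/459 = 0.1133 → 11.3 cM.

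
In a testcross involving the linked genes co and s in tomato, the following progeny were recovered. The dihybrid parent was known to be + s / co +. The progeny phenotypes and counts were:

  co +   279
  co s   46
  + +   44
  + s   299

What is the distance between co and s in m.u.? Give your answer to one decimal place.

13.5 m.u.

The recombinant classes are + + and co s: 44 + 46 = 90.
Recombination frequency = 90/668 = 0.1347 ≈ 13.5%, i.e. 13.5 m.u.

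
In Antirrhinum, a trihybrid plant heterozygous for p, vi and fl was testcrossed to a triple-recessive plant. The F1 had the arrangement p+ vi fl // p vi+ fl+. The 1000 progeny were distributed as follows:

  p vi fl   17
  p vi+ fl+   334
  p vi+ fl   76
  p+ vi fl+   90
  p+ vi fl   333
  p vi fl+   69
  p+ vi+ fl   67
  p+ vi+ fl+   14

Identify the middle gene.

The two rarest classes, p vi fl and p+ vi+ fl+, are the double crossovers. Comparing them with the parentals, only the p allele has switched, so p is the middle locus and the order is vi – p – fl.

p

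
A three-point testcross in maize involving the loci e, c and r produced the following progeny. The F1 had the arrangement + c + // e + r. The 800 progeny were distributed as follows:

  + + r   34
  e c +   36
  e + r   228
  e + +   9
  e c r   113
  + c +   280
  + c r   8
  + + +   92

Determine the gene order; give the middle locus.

r

The two rarest classes, + c r and e + +, are the double crossovers. Comparing them with the parentals, only the r allele has switched, so r is the middle locus and the order is c – r – e.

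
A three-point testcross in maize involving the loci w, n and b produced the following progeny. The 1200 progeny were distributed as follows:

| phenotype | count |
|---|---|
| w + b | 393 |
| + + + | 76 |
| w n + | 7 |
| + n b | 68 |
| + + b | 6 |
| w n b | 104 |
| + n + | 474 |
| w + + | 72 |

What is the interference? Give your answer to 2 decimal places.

The two most frequent reciprocal classes, + n + and w + b, are the parental types, so the F1 was + n + / w + b.
The two rarest classes, w n + and + + b, are the double crossovers. Comparing them with the parentals, only the w allele has switched, so w is the middle locus and the order is n – w – b.
n–w: (180 + 13)/1200 = 0.1608; w–b: (140 + 13)/1200 = 0.1275.
Expected DCO frequency = 0.1608 × 0.1275 ≈ 0.02050; observed = 13/1200 ≈ 0.01083.
Coefficient of coincidence = 0.01083/0.02050 ≈ 0.53; interference = 1 − 0.53 = 0.47.

0.47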